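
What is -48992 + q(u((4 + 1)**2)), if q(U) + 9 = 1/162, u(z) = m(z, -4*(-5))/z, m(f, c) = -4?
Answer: -7938161/162 ≈ -49001.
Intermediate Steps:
u(z) = -4/z
q(U) = -1457/162 (q(U) = -9 + 1/162 = -1457/162)
-48992 + q(u((4 + 1)**2)) = -48992 - 1457/162 = -7938161/162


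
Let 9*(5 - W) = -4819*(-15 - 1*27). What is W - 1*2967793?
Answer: -8970830/3 ≈ -2.9903e+6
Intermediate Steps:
W = -67451/3 (W = 5 - (-4819)*(-15 - 1*27)/9 = 5 - (-4819)*(-15 - 27)/9 = 5 - (-4819)*(-42)/9 = 5 - ⅑*202398 = 5 - 67466/3 = -67451/3 ≈ -22484.)
W - 1*2967793 = -67451/3 - 1*2967793 = -67451/3 - 2967793 = -8970830/3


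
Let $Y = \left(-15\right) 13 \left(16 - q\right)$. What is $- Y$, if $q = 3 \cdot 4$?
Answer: $780$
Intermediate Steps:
$q = 12$
$Y = -780$ ($Y = \left(-15\right) 13 \left(16 - 12\right) = - 195 \left(16 - 12\right) = \left(-195\right) 4 = -780$)
$- Y = \left(-1\right) \left(-780\right) = 780$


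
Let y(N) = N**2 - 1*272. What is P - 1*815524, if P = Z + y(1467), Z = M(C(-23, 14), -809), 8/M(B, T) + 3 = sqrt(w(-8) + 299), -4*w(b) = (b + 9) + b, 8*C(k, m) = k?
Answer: 519818009/389 + 16*sqrt(1203)/1167 ≈ 1.3363e+6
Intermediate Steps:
C(k, m) = k/8
w(b) = -9/4 - b/2 (w(b) = -((b + 9) + b)/4 = -((9 + b) + b)/4 = -(9 + 2*b)/4 = -9/4 - b/2)
M(B, T) = 8/(-3 + sqrt(1203)/2) (M(B, T) = 8/(-3 + sqrt((-9/4 - 1/2*(-8)) + 299)) = 8/(-3 + sqrt((-9/4 + 4) + 299)) = 8/(-3 + sqrt(7/4 + 299)) = 8/(-3 + sqrt(1203/4)) = 8/(-3 + sqrt(1203)/2))
Z = 32/389 + 16*sqrt(1203)/1167 ≈ 0.55780
y(N) = -272 + N**2 (y(N) = N**2 - 272 = -272 + N**2)
P = 837056845/389 + 16*sqrt(1203)/1167 (P = (32/389 + 16*sqrt(1203)/1167) + (-272 + 1467**2) = (32/389 + 16*sqrt(1203)/1167) + (-272 + 2152089) = (32/389 + 16*sqrt(1203)/1167) + 2151817 = 837056845/389 + 16*sqrt(1203)/1167 ≈ 2.1518e+6)
P - 1*815524 = (837056845/389 + 16*sqrt(1203)/1167) - 1*815524 = (837056845/389 + 16*sqrt(1203)/1167) - 815524 = 519818009/389 + 16*sqrt(1203)/1167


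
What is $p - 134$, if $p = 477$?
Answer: $343$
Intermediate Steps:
$p - 134 = 477 - 134 = 343$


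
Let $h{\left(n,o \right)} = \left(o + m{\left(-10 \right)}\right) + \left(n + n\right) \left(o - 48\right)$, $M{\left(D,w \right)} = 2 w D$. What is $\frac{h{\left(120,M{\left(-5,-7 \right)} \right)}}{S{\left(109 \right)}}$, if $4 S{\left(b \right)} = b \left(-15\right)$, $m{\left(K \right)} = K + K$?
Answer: $- \frac{4264}{327} \approx -13.04$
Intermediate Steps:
$M{\left(D,w \right)} = 2 D w$
$m{\left(K \right)} = 2 K$
$h{\left(n,o \right)} = -20 + o + 2 n \left(-48 + o\right)$ ($h{\left(n,o \right)} = \left(o + 2 \left(-10\right)\right) + \left(n + n\right) \left(o - 48\right) = \left(o - 20\right) + 2 n \left(-48 + o\right) = \left(-20 + o\right) + 2 n \left(-48 + o\right) = -20 + o + 2 n \left(-48 + o\right)$)
$S{\left(b \right)} = - \frac{15 b}{4}$ ($S{\left(b \right)} = \frac{b \left(-15\right)}{4} = \frac{\left(-15\right) b}{4} = - \frac{15 b}{4}$)
$\frac{h{\left(120,M{\left(-5,-7 \right)} \right)}}{S{\left(109 \right)}} = \frac{-20 + 2 \left(-5\right) \left(-7\right) - 11520 + 2 \cdot 120 \cdot 2 \left(-5\right) \left(-7\right)}{\left(- \frac{15}{4}\right) 109} = \frac{-20 + 70 - 11520 + 2 \cdot 120 \cdot 70}{- \frac{1635}{4}} = \left(-20 + 70 - 11520 + 16800\right) \left(- \frac{4}{1635}\right) = 5330 \left(- \frac{4}{1635}\right) = - \frac{4264}{327}$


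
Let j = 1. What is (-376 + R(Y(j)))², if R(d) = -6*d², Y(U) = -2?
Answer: 160000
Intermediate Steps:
(-376 + R(Y(j)))² = (-376 - 6*(-2)²)² = (-376 - 6*4)² = (-376 - 24)² = (-400)² = 160000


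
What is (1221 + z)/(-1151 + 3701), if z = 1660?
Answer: 2881/2550 ≈ 1.1298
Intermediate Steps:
(1221 + z)/(-1151 + 3701) = (1221 + 1660)/(-1151 + 3701) = 2881/2550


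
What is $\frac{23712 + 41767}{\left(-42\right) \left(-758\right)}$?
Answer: $\frac{65479}{31836} \approx 2.0568$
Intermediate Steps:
$\frac{23712 + 41767}{\left(-42\right) \left(-758\right)} = \frac{65479}{31836}$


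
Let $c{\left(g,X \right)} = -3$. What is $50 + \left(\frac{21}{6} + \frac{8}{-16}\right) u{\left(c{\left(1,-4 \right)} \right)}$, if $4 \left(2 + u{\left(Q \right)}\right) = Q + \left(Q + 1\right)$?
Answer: $\frac{161}{4} \approx 40.25$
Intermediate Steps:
$u{\left(Q \right)} = - \frac{7}{4} + \frac{Q}{2}$ ($u{\left(Q \right)} = -2 + \frac{Q + \left(Q + 1\right)}{4} = -2 + \frac{Q + \left(1 + Q\right)}{4} = -2 + \frac{1 + 2 Q}{4} = -2 + \left(\frac{1}{4} + \frac{Q}{2}\right) = - \frac{7}{4} + \frac{Q}{2}$)
$50 + \left(\frac{21}{6} + \frac{8}{-16}\right) u{\left(c{\left(1,-4 \right)} \right)} = 50 + \left(\frac{21}{6} + \frac{8}{-16}\right) \left(- \frac{7}{4} + \frac{1}{2} \left(-3\right)\right) = 50 + \left(21 \cdot \frac{1}{6} + 8 \left(- \frac{1}{16}\right)\right) \left(- \frac{7}{4} - \frac{3}{2}\right) = 50 + \left(\frac{7}{2} - \frac{1}{2}\right) \left(- \frac{13}{4}\right) = 50 + 3 \left(- \frac{13}{4}\right) = 50 - \frac{39}{4} = \frac{161}{4}$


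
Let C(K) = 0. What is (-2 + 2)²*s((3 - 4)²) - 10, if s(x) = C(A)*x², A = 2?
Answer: -10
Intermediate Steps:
s(x) = 0 (s(x) = 0*x² = 0)
(-2 + 2)²*s((3 - 4)²) - 10 = (-2 + 2)²*0 - 10 = 0²*0 - 10 = 0*0 - 10 = 0 - 10 = -10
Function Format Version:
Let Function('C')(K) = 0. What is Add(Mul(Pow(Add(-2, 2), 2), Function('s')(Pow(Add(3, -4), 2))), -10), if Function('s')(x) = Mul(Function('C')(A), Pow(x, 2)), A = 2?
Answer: -10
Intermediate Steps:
Function('s')(x) = 0 (Function('s')(x) = Mul(0, Pow(x, 2)) = 0)
Add(Mul(Pow(Add(-2, 2), 2), Function('s')(Pow(Add(3, -4), 2))), -10) = Add(Mul(Pow(Add(-2, 2), 2), 0), -10) = Add(Mul(Pow(0, 2), 0), -10) = Add(Mul(0, 0), -10) = Add(0, -10) = -10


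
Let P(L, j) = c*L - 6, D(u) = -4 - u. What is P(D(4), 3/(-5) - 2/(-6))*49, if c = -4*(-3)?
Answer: -4998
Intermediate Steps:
c = 12
P(L, j) = -6 + 12*L (P(L, j) = 12*L - 6 = -6 + 12*L)
P(D(4), 3/(-5) - 2/(-6))*49 = (-6 + 12*(-4 - 1*4))*49 = (-6 + 12*(-4 - 4))*49 = (-6 + 12*(-8))*49 = (-6 - 96)*49 = -102*49 = -4998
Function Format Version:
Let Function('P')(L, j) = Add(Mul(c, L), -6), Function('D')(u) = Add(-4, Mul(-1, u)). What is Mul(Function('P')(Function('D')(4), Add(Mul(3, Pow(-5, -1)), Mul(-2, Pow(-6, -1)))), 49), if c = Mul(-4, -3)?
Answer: -4998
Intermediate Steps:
c = 12
Function('P')(L, j) = Add(-6, Mul(12, L)) (Function('P')(L, j) = Add(Mul(12, L), -6) = Add(-6, Mul(12, L)))
Mul(Function('P')(Function('D')(4), Add(Mul(3, Pow(-5, -1)), Mul(-2, Pow(-6, -1)))), 49) = Mul(Add(-6, Mul(12, Add(-4, Mul(-1, 4)))), 49) = Mul(Add(-6, Mul(12, Add(-4, -4))), 49) = Mul(Add(-6, Mul(12, -8)), 49) = Mul(Add(-6, -96), 49) = Mul(-102, 49) = -4998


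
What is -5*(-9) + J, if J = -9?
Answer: 36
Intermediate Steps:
-5*(-9) + J = -5*(-9) - 9 = 45 - 9 = 36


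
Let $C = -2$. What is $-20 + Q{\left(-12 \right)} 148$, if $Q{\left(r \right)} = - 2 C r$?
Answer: $-7124$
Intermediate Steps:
$Q{\left(r \right)} = 4 r$ ($Q{\left(r \right)} = \left(-2\right) \left(-2\right) r = 4 r$)
$-20 + Q{\left(-12 \right)} 148 = -20 + 4 \left(-12\right) 148 = -20 - 7104 = -7124$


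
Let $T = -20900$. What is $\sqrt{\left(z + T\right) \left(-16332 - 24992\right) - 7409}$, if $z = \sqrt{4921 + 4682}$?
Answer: $\sqrt{863664191 - 123972 \sqrt{1067}} \approx 29319.0$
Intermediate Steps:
$z = 3 \sqrt{1067}$ ($z = \sqrt{9603} = 3 \sqrt{1067} \approx 97.995$)
$\sqrt{\left(z + T\right) \left(-16332 - 24992\right) - 7409} = \sqrt{\left(3 \sqrt{1067} - 20900\right) \left(-16332 - 24992\right) - 7409} = \sqrt{\left(-20900 + 3 \sqrt{1067}\right) \left(-41324\right) - 7409} = \sqrt{\left(863671600 - 123972 \sqrt{1067}\right) - 7409} = \sqrt{863664191 - 123972 \sqrt{1067}}$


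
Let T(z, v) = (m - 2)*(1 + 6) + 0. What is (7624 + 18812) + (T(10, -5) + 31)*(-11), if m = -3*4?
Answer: 27173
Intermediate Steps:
m = -12
T(z, v) = -98 (T(z, v) = (-12 - 2)*(1 + 6) + 0 = -14*7 + 0 = -98 + 0 = -98)
(7624 + 18812) + (T(10, -5) + 31)*(-11) = (7624 + 18812) + (-98 + 31)*(-11) = 26436 - 67*(-11) = 26436 + 737 = 27173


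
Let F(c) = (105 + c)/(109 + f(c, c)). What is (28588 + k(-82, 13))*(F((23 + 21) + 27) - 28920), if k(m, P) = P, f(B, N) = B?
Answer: -37220082956/45 ≈ -8.2711e+8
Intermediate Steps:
F(c) = (105 + c)/(109 + c)
(28588 + k(-82, 13))*(F((23 + 21) + 27) - 28920) = (28588 + 13)*((105 + ((23 + 21) + 27))/(109 + ((23 + 21) + 27)) - 28920) = 28601*((105 + (44 + 27))/(109 + (44 + 27)) - 28920) = 28601*((105 + 71)/(109 + 71) - 28920) = 28601*(176/180 - 28920) = 28601*((1/180)*176 - 28920) = 28601*(44/45 - 28920) = 28601*(-1301356/45) = -37220082956/45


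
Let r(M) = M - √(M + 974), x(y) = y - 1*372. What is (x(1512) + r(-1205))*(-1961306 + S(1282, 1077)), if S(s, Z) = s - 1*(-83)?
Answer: 127396165 + 1959941*I*√231 ≈ 1.274e+8 + 2.9789e+7*I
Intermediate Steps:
S(s, Z) = 83 + s (S(s, Z) = s + 83 = 83 + s)
x(y) = -372 + y (x(y) = y - 372 = -372 + y)
r(M) = M - √(974 + M)
(x(1512) + r(-1205))*(-1961306 + S(1282, 1077)) = ((-372 + 1512) + (-1205 - √(974 - 1205)))*(-1961306 + (83 + 1282)) = (1140 + (-1205 - √(-231)))*(-1961306 + 1365) = (1140 + (-1205 - I*√231))*(-1959941) = (-65 - I*√231)*(-1959941) = 127396165 + 1959941*I*√231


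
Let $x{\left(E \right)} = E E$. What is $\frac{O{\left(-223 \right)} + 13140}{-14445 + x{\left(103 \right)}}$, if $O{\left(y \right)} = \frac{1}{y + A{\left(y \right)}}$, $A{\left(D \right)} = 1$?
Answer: $- \frac{2917079}{851592} \approx -3.4254$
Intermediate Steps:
$x{\left(E \right)} = E^{2}$
$O{\left(y \right)} = \frac{1}{1 + y}$ ($O{\left(y \right)} = \frac{1}{y + 1} = \frac{1}{1 + y}$)
$\frac{O{\left(-223 \right)} + 13140}{-14445 + x{\left(103 \right)}} = \frac{\frac{1}{1 - 223} + 13140}{-14445 + 103^{2}} = \frac{\frac{1}{-222} + 13140}{-14445 + 10609} = \frac{- \frac{1}{222} + 13140}{-3836} = \frac{2917079}{222} \left(- \frac{1}{3836}\right) = - \frac{2917079}{851592}$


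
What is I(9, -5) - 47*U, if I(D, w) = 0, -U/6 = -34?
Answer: -9588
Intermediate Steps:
U = 204 (U = -6*(-34) = 204)
I(9, -5) - 47*U = 0 - 47*204 = 0 - 9588 = -9588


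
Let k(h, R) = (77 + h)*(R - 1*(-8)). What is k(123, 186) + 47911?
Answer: 86711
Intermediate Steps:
k(h, R) = (8 + R)*(77 + h) (k(h, R) = (77 + h)*(R + 8) = (77 + h)*(8 + R) = (8 + R)*(77 + h))
k(123, 186) + 47911 = (616 + 8*123 + 77*186 + 186*123) + 47911 = (616 + 984 + 14322 + 22878) + 47911 = 38800 + 47911 = 86711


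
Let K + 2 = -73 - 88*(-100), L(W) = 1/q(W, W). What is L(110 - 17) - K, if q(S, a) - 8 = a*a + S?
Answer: -76343749/8750 ≈ -8725.0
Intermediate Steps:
q(S, a) = 8 + S + a**2 (q(S, a) = 8 + (a*a + S) = 8 + (a**2 + S) = 8 + (S + a**2) = 8 + S + a**2)
L(W) = 1/(8 + W + W**2)
K = 8725 (K = -2 + (-73 - 88*(-100)) = -2 + (-73 + 8800) = -2 + 8727 = 8725)
L(110 - 17) - K = 1/(8 + (110 - 17) + (110 - 17)**2) - 1*8725 = 1/(8 + 93 + 93**2) - 8725 = 1/(8 + 93 + 8649) - 8725 = 1/8750 - 8725 = -76343749/8750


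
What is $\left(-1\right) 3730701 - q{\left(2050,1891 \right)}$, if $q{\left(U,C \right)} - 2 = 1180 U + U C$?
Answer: $-10026253$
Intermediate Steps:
$q{\left(U,C \right)} = 2 + 1180 U + C U$ ($q{\left(U,C \right)} = 2 + \left(1180 U + U C\right) = 2 + \left(1180 U + C U\right) = 2 + 1180 U + C U$)
$\left(-1\right) 3730701 - q{\left(2050,1891 \right)} = \left(-1\right) 3730701 - \left(2 + 1180 \cdot 2050 + 1891 \cdot 2050\right) = -3730701 - \left(2 + 2419000 + 3876550\right) = -3730701 - 6295552 = -10026253$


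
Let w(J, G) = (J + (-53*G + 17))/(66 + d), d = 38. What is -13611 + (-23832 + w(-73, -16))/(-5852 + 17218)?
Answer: -2011443855/147758 ≈ -13613.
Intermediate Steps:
w(J, G) = 17/104 - 53*G/104 + J/104 (w(J, G) = (J + (-53*G + 17))/(66 + 38) = (J + (17 - 53*G))/104 = (17 + J - 53*G)*(1/104) = 17/104 - 53*G/104 + J/104)
-13611 + (-23832 + w(-73, -16))/(-5852 + 17218) = -13611 + (-23832 + (17/104 - 53/104*(-16) + (1/104)*(-73)))/(-5852 + 17218) = -13611 + (-23832 + (17/104 + 106/13 - 73/104))/11366 = -13611 + (-23832 + 99/13)*(1/11366) = -13611 - 309717/13*1/11366 = -13611 - 309717/147758 = -2011443855/147758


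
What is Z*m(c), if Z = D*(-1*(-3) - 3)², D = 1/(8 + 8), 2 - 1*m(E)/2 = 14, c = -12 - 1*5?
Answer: 0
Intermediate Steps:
c = -17 (c = -12 - 5 = -17)
m(E) = -24 (m(E) = 4 - 2*14 = 4 - 28 = -24)
D = 1/16 ≈ 0.062500
Z = 0 (Z = (-1*(-3) - 3)²/16 = (3 - 3)²/16 = (1/16)*0² = (1/16)*0 = 0)
Z*m(c) = 0*(-24) = 0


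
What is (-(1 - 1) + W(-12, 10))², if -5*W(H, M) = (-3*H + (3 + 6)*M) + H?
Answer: 12996/25 ≈ 519.84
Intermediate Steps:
W(H, M) = -9*M/5 + 2*H/5 (W(H, M) = -((-3*H + (3 + 6)*M) + H)/5 = -((-3*H + 9*M) + H)/5 = -(-2*H + 9*M)/5 = -9*M/5 + 2*H/5)
(-(1 - 1) + W(-12, 10))² = (-(1 - 1) + (-9/5*10 + (⅖)*(-12)))² = (-1*0 + (-18 - 24/5))² = (0 - 114/5)² = (-114/5)² = 12996/25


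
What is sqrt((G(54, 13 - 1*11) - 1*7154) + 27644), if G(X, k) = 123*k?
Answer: 144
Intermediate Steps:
sqrt((G(54, 13 - 1*11) - 1*7154) + 27644) = sqrt((123*(13 - 1*11) - 1*7154) + 27644) = sqrt((123*(13 - 11) - 7154) + 27644) = sqrt((123*2 - 7154) + 27644) = sqrt((246 - 7154) + 27644) = sqrt(-6908 + 27644) = sqrt(20736) = 144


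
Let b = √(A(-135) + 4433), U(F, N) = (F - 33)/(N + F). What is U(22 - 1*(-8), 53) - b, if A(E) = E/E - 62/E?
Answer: -3/83 - 2*√2244945/45 ≈ -66.628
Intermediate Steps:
U(F, N) = (-33 + F)/(F + N)
A(E) = 1 - 62/E
b = 2*√2244945/45 (b = √((-62 - 135)/(-135) + 4433) = √(-1/135*(-197) + 4433) = √(197/135 + 4433) = √(598652/135) = 2*√2244945/45 ≈ 66.592)
U(22 - 1*(-8), 53) - b = (-33 + (22 - 1*(-8)))/((22 - 1*(-8)) + 53) - 2*√2244945/45 = (-33 + (22 + 8))/((22 + 8) + 53) - 2*√2244945/45 = (-33 + 30)/(30 + 53) - 2*√2244945/45 = -3/83 - 2*√2244945/45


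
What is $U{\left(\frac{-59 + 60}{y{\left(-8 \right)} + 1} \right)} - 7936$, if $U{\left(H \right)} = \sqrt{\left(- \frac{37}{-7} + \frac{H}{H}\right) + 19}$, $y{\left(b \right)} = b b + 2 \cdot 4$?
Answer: $-7936 + \frac{\sqrt{1239}}{7} \approx -7931.0$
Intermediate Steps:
$y{\left(b \right)} = 8 + b^{2}$ ($y{\left(b \right)} = b^{2} + 8 = 8 + b^{2}$)
$U{\left(H \right)} = \frac{\sqrt{1239}}{7}$ ($U{\left(H \right)} = \sqrt{\left(\left(-37\right) \left(- \frac{1}{7}\right) + 1\right) + 19} = \sqrt{\left(\frac{37}{7} + 1\right) + 19} = \sqrt{\frac{44}{7} + 19} = \sqrt{\frac{177}{7}} = \frac{\sqrt{1239}}{7}$)
$U{\left(\frac{-59 + 60}{y{\left(-8 \right)} + 1} \right)} - 7936 = \frac{\sqrt{1239}}{7} - 7936 = -7936 + \frac{\sqrt{1239}}{7}$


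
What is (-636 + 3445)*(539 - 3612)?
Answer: -8632057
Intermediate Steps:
(-636 + 3445)*(539 - 3612) = 2809*(-3073) = -8632057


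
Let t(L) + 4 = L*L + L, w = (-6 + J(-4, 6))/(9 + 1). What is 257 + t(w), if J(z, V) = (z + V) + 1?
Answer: 25279/100 ≈ 252.79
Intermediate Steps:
J(z, V) = 1 + V + z (J(z, V) = (V + z) + 1 = 1 + V + z)
w = -3/10 (w = (-6 + (1 + 6 - 4))/(9 + 1) = (-6 + 3)/10 = -3*⅒ = -3/10 ≈ -0.30000)
t(L) = -4 + L + L² (t(L) = -4 + (L*L + L) = -4 + (L² + L) = -4 + (L + L²) = -4 + L + L²)
257 + t(w) = 257 + (-4 - 3/10 + (-3/10)²) = 257 + (-4 - 3/10 + 9/100) = 257 - 421/100 = 25279/100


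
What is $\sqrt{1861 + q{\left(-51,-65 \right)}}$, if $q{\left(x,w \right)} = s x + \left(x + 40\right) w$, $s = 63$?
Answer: $7 i \sqrt{13} \approx 25.239 i$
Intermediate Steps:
$q{\left(x,w \right)} = 63 x + w \left(40 + x\right)$ ($q{\left(x,w \right)} = 63 x + \left(x + 40\right) w = 63 x + \left(40 + x\right) w = 63 x + w \left(40 + x\right)$)
$\sqrt{1861 + q{\left(-51,-65 \right)}} = \sqrt{1861 + \left(40 \left(-65\right) + 63 \left(-51\right) - -3315\right)} = \sqrt{1861 - 2498} = \sqrt{-637} = 7 i \sqrt{13}$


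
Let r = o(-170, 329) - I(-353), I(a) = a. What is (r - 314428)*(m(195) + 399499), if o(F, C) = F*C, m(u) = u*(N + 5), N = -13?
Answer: -147239419695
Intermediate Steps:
m(u) = -8*u (m(u) = u*(-13 + 5) = u*(-8) = -8*u)
o(F, C) = C*F
r = -55577 (r = 329*(-170) - 1*(-353) = -55930 + 353 = -55577)
(r - 314428)*(m(195) + 399499) = (-55577 - 314428)*(-8*195 + 399499) = -370005*(-1560 + 399499) = -370005*397939 = -147239419695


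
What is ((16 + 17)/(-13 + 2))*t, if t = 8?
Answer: -24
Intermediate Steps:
((16 + 17)/(-13 + 2))*t = ((16 + 17)/(-13 + 2))*8 = (33/(-11))*8 = (33*(-1/11))*8 = -3*8 = -24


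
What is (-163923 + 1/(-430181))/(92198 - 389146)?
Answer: 17629140016/31935346897 ≈ 0.55203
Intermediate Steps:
(-163923 + 1/(-430181))/(92198 - 389146) = (-163923 - 1/430181)/(-296948) = -70516560064/430181*(-1/296948) = 17629140016/31935346897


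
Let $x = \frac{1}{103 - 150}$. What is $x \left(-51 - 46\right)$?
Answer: $\frac{97}{47} \approx 2.0638$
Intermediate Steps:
$x = - \frac{1}{47}$ ($x = \frac{1}{-47} = - \frac{1}{47} \approx -0.021277$)
$x \left(-51 - 46\right) = - \frac{-51 - 46}{47} = \left(- \frac{1}{47}\right) \left(-97\right) = \frac{97}{47}$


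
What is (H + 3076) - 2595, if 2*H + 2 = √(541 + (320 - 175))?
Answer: 480 + 7*√14/2 ≈ 493.10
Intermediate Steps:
H = -1 + 7*√14/2 (H = -1 + √(541 + (320 - 175))/2 = -1 + √(541 + 145)/2 = -1 + √686/2 = -1 + (7*√14)/2 = -1 + 7*√14/2 ≈ 12.096)
(H + 3076) - 2595 = ((-1 + 7*√14/2) + 3076) - 2595 = (3075 + 7*√14/2) - 2595 = 480 + 7*√14/2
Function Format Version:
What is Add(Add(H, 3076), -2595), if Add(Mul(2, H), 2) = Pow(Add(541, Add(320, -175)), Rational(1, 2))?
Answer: Add(480, Mul(Rational(7, 2), Pow(14, Rational(1, 2)))) ≈ 493.10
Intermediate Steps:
H = Add(-1, Mul(Rational(7, 2), Pow(14, Rational(1, 2)))) (H = Add(-1, Mul(Rational(1, 2), Pow(Add(541, Add(320, -175)), Rational(1, 2)))) = Add(-1, Mul(Rational(1, 2), Pow(Add(541, 145), Rational(1, 2)))) = Add(-1, Mul(Rational(1, 2), Pow(686, Rational(1, 2)))) = Add(-1, Mul(Rational(1, 2), Mul(7, Pow(14, Rational(1, 2))))) = Add(-1, Mul(Rational(7, 2), Pow(14, Rational(1, 2)))) ≈ 12.096)
Add(Add(H, 3076), -2595) = Add(Add(Add(-1, Mul(Rational(7, 2), Pow(14, Rational(1, 2)))), 3076), -2595) = Add(Add(3075, Mul(Rational(7, 2), Pow(14, Rational(1, 2)))), -2595) = Add(480, Mul(Rational(7, 2), Pow(14, Rational(1, 2))))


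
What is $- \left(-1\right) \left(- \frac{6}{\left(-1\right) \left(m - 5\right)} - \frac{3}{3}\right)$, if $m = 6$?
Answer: $5$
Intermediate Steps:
$- \left(-1\right) \left(- \frac{6}{\left(-1\right) \left(m - 5\right)} - \frac{3}{3}\right) = - \left(-1\right) \left(- \frac{6}{\left(-1\right) \left(6 - 5\right)} - \frac{3}{3}\right) = - \left(-1\right) \left(- \frac{6}{\left(-1\right) 1} - 1\right) = - \left(-1\right) \left(- \frac{6}{-1} - 1\right) = - \left(-1\right) \left(\left(-6\right) \left(-1\right) - 1\right) = - \left(-1\right) \left(6 - 1\right) = - \left(-1\right) 5 = \left(-1\right) \left(-5\right) = 5$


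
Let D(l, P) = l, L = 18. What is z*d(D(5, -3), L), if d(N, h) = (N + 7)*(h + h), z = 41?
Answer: 17712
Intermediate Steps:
d(N, h) = 2*h*(7 + N) (d(N, h) = (7 + N)*(2*h) = 2*h*(7 + N))
z*d(D(5, -3), L) = 41*(2*18*(7 + 5)) = 41*(2*18*12) = 41*432 = 17712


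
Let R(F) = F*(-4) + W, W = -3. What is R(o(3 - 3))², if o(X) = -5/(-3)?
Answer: 841/9 ≈ 93.444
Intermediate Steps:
o(X) = 5/3 (o(X) = -5*(-⅓) = 5/3)
R(F) = -3 - 4*F (R(F) = F*(-4) - 3 = -4*F - 3 = -3 - 4*F)
R(o(3 - 3))² = (-3 - 4*5/3)² = (-3 - 20/3)² = (-29/3)² = 841/9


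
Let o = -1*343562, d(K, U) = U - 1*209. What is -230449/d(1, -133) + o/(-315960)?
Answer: 6077513687/9004860 ≈ 674.92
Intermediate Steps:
d(K, U) = -209 + U (d(K, U) = U - 209 = -209 + U)
o = -343562
-230449/d(1, -133) + o/(-315960) = -230449/(-209 - 133) - 343562/(-315960) = -230449/(-342) - 343562*(-1/315960) = -230449*(-1/342) + 171781/157980 = 230449/342 + 171781/157980 = 6077513687/9004860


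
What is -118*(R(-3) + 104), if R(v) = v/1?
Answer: -11918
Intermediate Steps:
R(v) = v (R(v) = v*1 = v)
-118*(R(-3) + 104) = -118*(-3 + 104) = -118*101 = -11918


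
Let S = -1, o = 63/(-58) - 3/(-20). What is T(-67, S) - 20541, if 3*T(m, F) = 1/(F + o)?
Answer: -69203209/3369 ≈ -20541.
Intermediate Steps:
o = -543/580 (o = 63*(-1/58) - 3*(-1/20) = -63/58 + 3/20 = -543/580 ≈ -0.93621)
T(m, F) = 1/(3*(-543/580 + F)) (T(m, F) = 1/(3*(F - 543/580)) = 1/(3*(-543/580 + F)))
T(-67, S) - 20541 = 580/(3*(-543 + 580*(-1))) - 20541 = 580/(3*(-543 - 580)) - 20541 = (580/3)/(-1123) - 20541 = (580/3)*(-1/1123) - 20541 = -580/3369 - 20541 = -69203209/3369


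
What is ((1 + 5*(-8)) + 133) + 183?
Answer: 277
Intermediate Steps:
((1 + 5*(-8)) + 133) + 183 = ((1 - 40) + 133) + 183 = (-39 + 133) + 183 = 94 + 183 = 277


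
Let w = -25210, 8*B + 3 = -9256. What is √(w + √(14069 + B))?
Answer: √(-100840 + 3*√22954)/2 ≈ 158.42*I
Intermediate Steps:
B = -9259/8 (B = -3/8 + (⅛)*(-9256) = -3/8 - 1157 = -9259/8 ≈ -1157.4)
√(w + √(14069 + B)) = √(-25210 + √(14069 - 9259/8)) = √(-25210 + √(103293/8)) = √(-25210 + 3*√22954/4)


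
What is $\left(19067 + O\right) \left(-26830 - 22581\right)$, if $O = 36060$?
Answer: $-2723880197$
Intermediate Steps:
$\left(19067 + O\right) \left(-26830 - 22581\right) = \left(19067 + 36060\right) \left(-26830 - 22581\right) = 55127 \left(-49411\right) = -2723880197$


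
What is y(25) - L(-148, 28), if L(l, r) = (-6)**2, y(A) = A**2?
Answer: 589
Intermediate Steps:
L(l, r) = 36
y(25) - L(-148, 28) = 25**2 - 1*36 = 625 - 36 = 589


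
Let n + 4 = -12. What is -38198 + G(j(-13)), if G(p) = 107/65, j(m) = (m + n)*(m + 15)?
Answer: -2482763/65 ≈ -38196.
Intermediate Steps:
n = -16 (n = -4 - 12 = -16)
j(m) = (-16 + m)*(15 + m) (j(m) = (m - 16)*(m + 15) = (-16 + m)*(15 + m))
G(p) = 107/65 (G(p) = 107*(1/65) = 107/65)
-38198 + G(j(-13)) = -38198 + 107/65 = -2482763/65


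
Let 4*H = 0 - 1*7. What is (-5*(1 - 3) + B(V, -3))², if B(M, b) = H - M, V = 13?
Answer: 361/16 ≈ 22.563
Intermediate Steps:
H = -7/4 (H = (0 - 1*7)/4 = (0 - 7)/4 = (¼)*(-7) = -7/4 ≈ -1.7500)
B(M, b) = -7/4 - M
(-5*(1 - 3) + B(V, -3))² = (-5*(1 - 3) + (-7/4 - 1*13))² = (-5*(-2) + (-7/4 - 13))² = (10 - 59/4)² = (-19/4)² = 361/16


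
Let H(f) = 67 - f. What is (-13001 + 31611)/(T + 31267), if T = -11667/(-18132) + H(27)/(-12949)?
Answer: 1456488499160/2447122975753 ≈ 0.59518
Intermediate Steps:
T = 50116901/78263756 (T = -11667/(-18132) + (67 - 1*27)/(-12949) = -11667*(-1/18132) + (67 - 27)*(-1/12949) = 3889/6044 + 40*(-1/12949) = 3889/6044 - 40/12949 = 50116901/78263756 ≈ 0.64036)
(-13001 + 31611)/(T + 31267) = (-13001 + 31611)/(50116901/78263756 + 31267) = 18610/(2447122975753/78263756) = 18610*(78263756/2447122975753) = 1456488499160/2447122975753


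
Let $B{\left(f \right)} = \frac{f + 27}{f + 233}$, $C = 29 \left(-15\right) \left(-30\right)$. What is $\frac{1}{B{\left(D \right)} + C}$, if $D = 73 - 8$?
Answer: $\frac{149}{1944496} \approx 7.6627 \cdot 10^{-5}$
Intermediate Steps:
$C = 13050$ ($C = \left(-435\right) \left(-30\right) = 13050$)
$D = 65$ ($D = 73 - 8 = 65$)
$B{\left(f \right)} = \frac{27 + f}{233 + f}$
$\frac{1}{B{\left(D \right)} + C} = \frac{1}{\frac{27 + 65}{233 + 65} + 13050} = \frac{1}{\frac{1}{298} \cdot 92 + 13050} = \frac{1}{\frac{46}{149} + 13050} = \frac{1}{\frac{1944496}{149}} = \frac{149}{1944496}$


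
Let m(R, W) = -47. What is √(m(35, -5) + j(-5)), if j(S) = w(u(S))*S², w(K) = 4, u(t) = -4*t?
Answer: √53 ≈ 7.2801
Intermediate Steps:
j(S) = 4*S²
√(m(35, -5) + j(-5)) = √(-47 + 4*(-5)²) = √(-47 + 4*25) = √(-47 + 100) = √53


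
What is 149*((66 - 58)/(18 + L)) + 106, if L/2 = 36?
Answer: 5366/45 ≈ 119.24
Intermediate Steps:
L = 72 (L = 2*36 = 72)
149*((66 - 58)/(18 + L)) + 106 = 149*((66 - 58)/(18 + 72)) + 106 = 149*(8/90) + 106 = 149*(8*(1/90)) + 106 = 149*(4/45) + 106 = 596/45 + 106 = 5366/45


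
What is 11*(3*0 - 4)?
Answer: -44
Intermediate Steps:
11*(3*0 - 4) = 11*(0 - 4) = 11*(-4) = -44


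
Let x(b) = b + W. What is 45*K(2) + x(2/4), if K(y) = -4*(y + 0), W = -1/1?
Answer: -721/2 ≈ -360.50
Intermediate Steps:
W = -1 (W = -1*1 = -1)
K(y) = -4*y
x(b) = -1 + b (x(b) = b - 1 = -1 + b)
45*K(2) + x(2/4) = 45*(-4*2) + (-1 + 2/4) = 45*(-8) + (-1 + 2*(¼)) = -360 + (-1 + ½) = -360 - ½ = -721/2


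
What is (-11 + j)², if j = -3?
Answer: 196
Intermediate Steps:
(-11 + j)² = (-11 - 3)² = (-14)² = 196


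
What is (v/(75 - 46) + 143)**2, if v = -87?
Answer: 19600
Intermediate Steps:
(v/(75 - 46) + 143)**2 = (-87/(75 - 46) + 143)**2 = (-87/29 + 143)**2 = (-87*1/29 + 143)**2 = (-3 + 143)**2 = 140**2 = 19600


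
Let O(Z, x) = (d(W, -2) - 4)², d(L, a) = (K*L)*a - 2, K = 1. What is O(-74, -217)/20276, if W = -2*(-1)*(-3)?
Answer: 9/5069 ≈ 0.0017755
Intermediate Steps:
W = -6 (W = 2*(-3) = -6)
d(L, a) = -2 + L*a (d(L, a) = (1*L)*a - 2 = L*a - 2 = -2 + L*a)
O(Z, x) = 36 (O(Z, x) = ((-2 - 6*(-2)) - 4)² = ((-2 + 12) - 4)² = (10 - 4)² = 6² = 36)
O(-74, -217)/20276 = 36/20276 = 36*(1/20276) = 9/5069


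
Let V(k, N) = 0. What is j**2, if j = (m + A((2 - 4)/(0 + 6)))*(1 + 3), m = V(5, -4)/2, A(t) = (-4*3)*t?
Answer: 256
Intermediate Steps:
A(t) = -12*t
m = 0 (m = 0/2 = 0*(1/2) = 0)
j = 16 (j = (0 - 12*(2 - 4)/(0 + 6))*(1 + 3) = (0 - (-24)/6)*4 = (0 - 12*(-1/3))*4 = (0 + 4)*4 = 4*4 = 16)
j**2 = 16**2 = 256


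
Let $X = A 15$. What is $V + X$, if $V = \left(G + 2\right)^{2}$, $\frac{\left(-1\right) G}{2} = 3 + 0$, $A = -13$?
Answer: $-179$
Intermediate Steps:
$G = -6$ ($G = - 2 \left(3 + 0\right) = \left(-2\right) 3 = -6$)
$X = -195$ ($X = \left(-13\right) 15 = -195$)
$V = 16$ ($V = \left(-6 + 2\right)^{2} = \left(-4\right)^{2} = 16$)
$V + X = 16 - 195 = -179$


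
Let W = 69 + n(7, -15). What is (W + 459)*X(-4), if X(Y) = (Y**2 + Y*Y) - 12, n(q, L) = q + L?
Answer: 10400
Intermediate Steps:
n(q, L) = L + q
X(Y) = -12 + 2*Y**2 (X(Y) = (Y**2 + Y**2) - 12 = 2*Y**2 - 12 = -12 + 2*Y**2)
W = 61 (W = 69 + (-15 + 7) = 69 - 8 = 61)
(W + 459)*X(-4) = (61 + 459)*(-12 + 2*(-4)**2) = 520*(-12 + 2*16) = 520*(-12 + 32) = 520*20 = 10400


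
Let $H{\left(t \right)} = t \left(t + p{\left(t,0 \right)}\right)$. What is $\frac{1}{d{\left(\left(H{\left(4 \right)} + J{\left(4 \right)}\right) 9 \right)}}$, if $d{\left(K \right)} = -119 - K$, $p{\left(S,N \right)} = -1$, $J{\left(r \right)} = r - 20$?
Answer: $- \frac{1}{83} \approx -0.012048$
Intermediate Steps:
$J{\left(r \right)} = -20 + r$ ($J{\left(r \right)} = r - 20 = -20 + r$)
$H{\left(t \right)} = t \left(-1 + t\right)$ ($H{\left(t \right)} = t \left(t - 1\right) = t \left(-1 + t\right)$)
$\frac{1}{d{\left(\left(H{\left(4 \right)} + J{\left(4 \right)}\right) 9 \right)}} = \frac{1}{-119 - \left(4 \left(-1 + 4\right) + \left(-20 + 4\right)\right) 9} = \frac{1}{-119 - \left(4 \cdot 3 - 16\right) 9} = \frac{1}{-119 - \left(12 - 16\right) 9} = \frac{1}{-119 - \left(-4\right) 9} = \frac{1}{-119 - -36} = \frac{1}{-119 + 36} = \frac{1}{-83} = - \frac{1}{83}$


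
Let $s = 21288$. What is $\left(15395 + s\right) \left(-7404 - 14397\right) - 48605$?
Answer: $-799774688$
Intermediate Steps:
$\left(15395 + s\right) \left(-7404 - 14397\right) - 48605 = \left(15395 + 21288\right) \left(-7404 - 14397\right) - 48605 = 36683 \left(-21801\right) - 48605 = -799726083 - 48605 = -799774688$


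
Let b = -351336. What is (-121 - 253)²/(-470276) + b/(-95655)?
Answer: 12653754163/3748687565 ≈ 3.3755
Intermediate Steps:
(-121 - 253)²/(-470276) + b/(-95655) = (-121 - 253)²/(-470276) - 351336/(-95655) = (-374)²*(-1/470276) - 351336*(-1/95655) = 139876*(-1/470276) + 117112/31885 = -34969/117569 + 117112/31885 = 12653754163/3748687565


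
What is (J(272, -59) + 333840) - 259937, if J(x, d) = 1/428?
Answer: 31630485/428 ≈ 73903.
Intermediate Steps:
J(x, d) = 1/428
(J(272, -59) + 333840) - 259937 = (1/428 + 333840) - 259937 = 142883521/428 - 259937 = 31630485/428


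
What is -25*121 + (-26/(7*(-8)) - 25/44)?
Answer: -232933/77 ≈ -3025.1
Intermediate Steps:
-25*121 + (-26/(7*(-8)) - 25/44) = -3025 + (-26/(-56) - 25*1/44) = -3025 + (-26*(-1/56) - 25/44) = -3025 + (13/28 - 25/44) = -3025 - 8/77 = -232933/77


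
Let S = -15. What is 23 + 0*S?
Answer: 23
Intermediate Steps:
23 + 0*S = 23 + 0*(-15) = 23 + 0 = 23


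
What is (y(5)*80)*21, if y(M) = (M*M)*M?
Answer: 210000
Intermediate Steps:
y(M) = M**3 (y(M) = M**2*M = M**3)
(y(5)*80)*21 = (5**3*80)*21 = (125*80)*21 = 10000*21 = 210000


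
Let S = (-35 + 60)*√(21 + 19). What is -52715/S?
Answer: -10543*√10/100 ≈ -333.40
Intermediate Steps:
S = 50*√10 (S = 25*√40 = 25*(2*√10) = 50*√10 ≈ 158.11)
-52715/S = -52715*√10/500 = -10543*√10/100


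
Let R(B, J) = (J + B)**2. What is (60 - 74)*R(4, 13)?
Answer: -4046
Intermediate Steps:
R(B, J) = (B + J)**2
(60 - 74)*R(4, 13) = (60 - 74)*(4 + 13)**2 = -14*17**2 = -14*289 = -4046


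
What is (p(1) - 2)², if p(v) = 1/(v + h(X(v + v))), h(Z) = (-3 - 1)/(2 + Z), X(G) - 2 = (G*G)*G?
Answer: ¼ ≈ 0.25000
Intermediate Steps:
X(G) = 2 + G³ (X(G) = 2 + (G*G)*G = 2 + G²*G = 2 + G³)
h(Z) = -4/(2 + Z)
p(v) = 1/(v - 4/(4 + 8*v³)) (p(v) = 1/(v - 4/(2 + (2 + (v + v)³))) = 1/(v - 4/(2 + (2 + (2*v)³))) = 1/(v - 4/(2 + (2 + 8*v³))) = 1/(v - 4/(4 + 8*v³)))
(p(1) - 2)² = ((1 + 2*1³)/(-1 + 1 + 2*1⁴) - 2)² = ((1 + 2*1)/(-1 + 1 + 2*1) - 2)² = ((1 + 2)/(-1 + 1 + 2) - 2)² = (3/2 - 2)² = (-½)² = ¼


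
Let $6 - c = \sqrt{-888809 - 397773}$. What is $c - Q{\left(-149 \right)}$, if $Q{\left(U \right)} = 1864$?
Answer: $-1858 - i \sqrt{1286582} \approx -1858.0 - 1134.3 i$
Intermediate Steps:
$c = 6 - i \sqrt{1286582}$ ($c = 6 - \sqrt{-888809 - 397773} = 6 - \sqrt{-1286582} = 6 - i \sqrt{1286582} \approx 6.0 - 1134.3 i$)
$c - Q{\left(-149 \right)} = \left(6 - i \sqrt{1286582}\right) - 1864 = -1858 - i \sqrt{1286582}$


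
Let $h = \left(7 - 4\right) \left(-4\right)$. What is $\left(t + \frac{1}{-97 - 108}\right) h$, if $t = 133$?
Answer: $- \frac{327168}{205} \approx -1595.9$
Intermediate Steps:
$h = -12$ ($h = 3 \left(-4\right) = -12$)
$\left(t + \frac{1}{-97 - 108}\right) h = \left(133 + \frac{1}{-97 - 108}\right) \left(-12\right) = \left(133 + \frac{1}{-205}\right) \left(-12\right) = \left(133 - \frac{1}{205}\right) \left(-12\right) = \frac{27264}{205} \left(-12\right) = - \frac{327168}{205}$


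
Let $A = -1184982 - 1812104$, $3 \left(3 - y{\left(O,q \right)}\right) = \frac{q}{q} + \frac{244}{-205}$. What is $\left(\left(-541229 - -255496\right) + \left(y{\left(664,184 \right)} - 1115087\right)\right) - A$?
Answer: $\frac{327235158}{205} \approx 1.5963 \cdot 10^{6}$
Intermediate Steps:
$y{\left(O,q \right)} = \frac{628}{205}$ ($y{\left(O,q \right)} = 3 - \frac{\frac{q}{q} + \frac{244}{-205}}{3} = 3 - \frac{1 + 244 \left(- \frac{1}{205}\right)}{3} = 3 - \frac{1 - \frac{244}{205}}{3} = 3 - - \frac{13}{205} = 3 + \frac{13}{205} = \frac{628}{205}$)
$A = -2997086$ ($A = -1184982 - 1812104 = -2997086$)
$\left(\left(-541229 - -255496\right) + \left(y{\left(664,184 \right)} - 1115087\right)\right) - A = \left(\left(-541229 - -255496\right) + \left(\frac{628}{205} - 1115087\right)\right) - -2997086 = \left(\left(-541229 + 255496\right) + \left(\frac{628}{205} - 1115087\right)\right) + 2997086 = \left(-285733 - \frac{228592207}{205}\right) + 2997086 = - \frac{287167472}{205} + 2997086 = \frac{327235158}{205}$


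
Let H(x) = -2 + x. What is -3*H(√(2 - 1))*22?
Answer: 66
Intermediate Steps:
-3*H(√(2 - 1))*22 = -3*(-2 + √(2 - 1))*22 = -3*(-2 + √1)*22 = -3*(-2 + 1)*22 = -3*(-1)*22 = 3*22 = 66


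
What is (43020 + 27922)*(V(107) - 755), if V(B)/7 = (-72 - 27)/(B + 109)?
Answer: -645465787/12 ≈ -5.3789e+7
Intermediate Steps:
V(B) = -693/(109 + B) (V(B) = 7*((-72 - 27)/(B + 109)) = 7*(-99/(109 + B)) = -693/(109 + B))
(43020 + 27922)*(V(107) - 755) = (43020 + 27922)*(-693/(109 + 107) - 755) = 70942*(-693/216 - 755) = 70942*(-693*1/216 - 755) = 70942*(-77/24 - 755) = 70942*(-18197/24) = -645465787/12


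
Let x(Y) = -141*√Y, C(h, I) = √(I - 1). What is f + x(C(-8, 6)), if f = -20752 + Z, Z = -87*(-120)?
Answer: -10312 - 141*5^(¼) ≈ -10523.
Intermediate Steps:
Z = 10440
C(h, I) = √(-1 + I)
f = -10312 (f = -20752 + 10440 = -10312)
f + x(C(-8, 6)) = -10312 - 141*(-1 + 6)^(¼) = -10312 - 141*5^(¼)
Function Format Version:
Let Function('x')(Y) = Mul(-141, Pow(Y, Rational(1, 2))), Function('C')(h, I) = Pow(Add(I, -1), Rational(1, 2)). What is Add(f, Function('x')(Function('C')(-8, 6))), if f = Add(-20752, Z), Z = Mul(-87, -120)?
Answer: Add(-10312, Mul(-141, Pow(5, Rational(1, 4)))) ≈ -10523.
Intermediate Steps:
Z = 10440
Function('C')(h, I) = Pow(Add(-1, I), Rational(1, 2))
f = -10312 (f = Add(-20752, 10440) = -10312)
Add(f, Function('x')(Function('C')(-8, 6))) = Add(-10312, Mul(-141, Pow(Pow(Add(-1, 6), Rational(1, 2)), Rational(1, 2)))) = Add(-10312, Mul(-141, Pow(Pow(5, Rational(1, 2)), Rational(1, 2)))) = Add(-10312, Mul(-141, Pow(5, Rational(1, 4))))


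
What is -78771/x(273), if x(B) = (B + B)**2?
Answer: -3751/14196 ≈ -0.26423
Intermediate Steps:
x(B) = 4*B**2 (x(B) = (2*B)**2 = 4*B**2)
-78771/x(273) = -78771/(4*273**2) = -78771/(4*74529) = -78771/298116 = -78771*1/298116 = -3751/14196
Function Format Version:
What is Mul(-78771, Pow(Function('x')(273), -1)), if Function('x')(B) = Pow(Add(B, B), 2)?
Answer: Rational(-3751, 14196) ≈ -0.26423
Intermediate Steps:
Function('x')(B) = Mul(4, Pow(B, 2)) (Function('x')(B) = Pow(Mul(2, B), 2) = Mul(4, Pow(B, 2)))
Mul(-78771, Pow(Function('x')(273), -1)) = Mul(-78771, Pow(Mul(4, Pow(273, 2)), -1)) = Mul(-78771, Pow(Mul(4, 74529), -1)) = Mul(-78771, Pow(298116, -1)) = Mul(-78771, Rational(1, 298116)) = Rational(-3751, 14196)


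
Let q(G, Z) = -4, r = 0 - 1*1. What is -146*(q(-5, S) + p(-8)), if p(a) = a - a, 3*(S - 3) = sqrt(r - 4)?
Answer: 584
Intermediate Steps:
r = -1 (r = 0 - 1 = -1)
S = 3 + I*sqrt(5)/3 (S = 3 + sqrt(-1 - 4)/3 = 3 + sqrt(-5)/3 = 3 + (I*sqrt(5))/3 = 3 + I*sqrt(5)/3 ≈ 3.0 + 0.74536*I)
p(a) = 0
-146*(q(-5, S) + p(-8)) = -146*(-4 + 0) = -146*(-4) = 584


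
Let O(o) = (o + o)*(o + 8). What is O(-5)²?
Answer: 900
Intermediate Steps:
O(o) = 2*o*(8 + o) (O(o) = (2*o)*(8 + o) = 2*o*(8 + o))
O(-5)² = (2*(-5)*(8 - 5))² = (2*(-5)*3)² = (-30)² = 900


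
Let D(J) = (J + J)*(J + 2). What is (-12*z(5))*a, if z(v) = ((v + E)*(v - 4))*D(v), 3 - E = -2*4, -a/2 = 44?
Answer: 1182720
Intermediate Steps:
a = -88 (a = -2*44 = -88)
E = 11 (E = 3 - (-2)*4 = 3 - 1*(-8) = 3 + 8 = 11)
D(J) = 2*J*(2 + J) (D(J) = (2*J)*(2 + J) = 2*J*(2 + J))
z(v) = 2*v*(-4 + v)*(2 + v)*(11 + v) (z(v) = ((v + 11)*(v - 4))*(2*v*(2 + v)) = ((11 + v)*(-4 + v))*(2*v*(2 + v)) = ((-4 + v)*(11 + v))*(2*v*(2 + v)) = 2*v*(-4 + v)*(2 + v)*(11 + v))
(-12*z(5))*a = -24*5*(2 + 5)*(-44 + 5**2 + 7*5)*(-88) = -24*5*7*(-44 + 25 + 35)*(-88) = -24*5*7*16*(-88) = -12*1120*(-88) = -13440*(-88) = 1182720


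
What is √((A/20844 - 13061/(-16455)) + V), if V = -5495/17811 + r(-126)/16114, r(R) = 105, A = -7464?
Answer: √27975888572519914614416530/14467927011270 ≈ 0.36558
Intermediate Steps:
V = -12382325/41000922 (V = -5495/17811 + 105/16114 = -5495*1/17811 + 105*(1/16114) = -5495/17811 + 15/2302 = -12382325/41000922 ≈ -0.30200)
√((A/20844 - 13061/(-16455)) + V) = √((-7464/20844 - 13061/(-16455)) - 12382325/41000922) = √((-7464*1/20844 - 13061*(-1/16455)) - 12382325/41000922) = √((-622/1737 + 13061/16455) - 12382325/41000922) = √(4150649/9527445 - 12382325/41000922) = √(5800946165417/43403781033810) = √27975888572519914614416530/14467927011270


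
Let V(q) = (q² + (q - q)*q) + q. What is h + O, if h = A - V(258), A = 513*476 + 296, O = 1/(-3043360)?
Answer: 540689424319/3043360 ≈ 1.7766e+5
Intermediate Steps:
O = -1/3043360 ≈ -3.2858e-7
A = 244484 (A = 244188 + 296 = 244484)
V(q) = q + q² (V(q) = (q² + 0*q) + q = (q² + 0) + q = q² + q = q + q²)
h = 177662 (h = 244484 - 258*(1 + 258) = 244484 - 258*259 = 244484 - 1*66822 = 244484 - 66822 = 177662)
h + O = 177662 - 1/3043360 = 540689424319/3043360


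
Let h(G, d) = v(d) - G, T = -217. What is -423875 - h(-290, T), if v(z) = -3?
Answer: -424162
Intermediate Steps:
h(G, d) = -3 - G
-423875 - h(-290, T) = -423875 - (-3 - 1*(-290)) = -423875 - (-3 + 290) = -423875 - 1*287 = -423875 - 287 = -424162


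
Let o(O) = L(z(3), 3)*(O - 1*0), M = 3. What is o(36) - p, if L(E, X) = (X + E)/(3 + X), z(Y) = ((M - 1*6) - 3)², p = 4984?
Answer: -4750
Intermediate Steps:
z(Y) = 36 (z(Y) = ((3 - 1*6) - 3)² = ((3 - 6) - 3)² = (-3 - 3)² = (-6)² = 36)
L(E, X) = (E + X)/(3 + X)
o(O) = 13*O/2 (o(O) = ((36 + 3)/(3 + 3))*(O - 1*0) = (39/6)*(O + 0) = ((⅙)*39)*O = 13*O/2)
o(36) - p = (13/2)*36 - 1*4984 = 234 - 4984 = -4750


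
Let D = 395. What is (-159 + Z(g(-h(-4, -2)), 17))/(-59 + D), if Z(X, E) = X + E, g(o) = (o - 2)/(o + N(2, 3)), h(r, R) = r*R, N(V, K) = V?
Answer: -421/1008 ≈ -0.41766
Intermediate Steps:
h(r, R) = R*r
g(o) = (-2 + o)/(2 + o) (g(o) = (o - 2)/(o + 2) = (-2 + o)/(2 + o))
Z(X, E) = E + X
(-159 + Z(g(-h(-4, -2)), 17))/(-59 + D) = (-159 + (17 + (-2 - (-2)*(-4))/(2 - (-2)*(-4))))/(-59 + 395) = (-159 + (17 + (-2 - 1*8)/(2 - 1*8)))/336 = (-159 + (17 + (-2 - 8)/(2 - 8)))*(1/336) = (-159 + (17 - 10/(-6)))*(1/336) = (-159 + (17 - ⅙*(-10)))*(1/336) = (-159 + (17 + 5/3))*(1/336) = (-159 + 56/3)*(1/336) = -421/3*1/336 = -421/1008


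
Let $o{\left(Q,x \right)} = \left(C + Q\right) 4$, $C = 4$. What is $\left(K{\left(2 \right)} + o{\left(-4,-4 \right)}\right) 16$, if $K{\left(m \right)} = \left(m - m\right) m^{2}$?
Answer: $0$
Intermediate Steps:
$o{\left(Q,x \right)} = 16 + 4 Q$ ($o{\left(Q,x \right)} = \left(4 + Q\right) 4 = 16 + 4 Q$)
$K{\left(m \right)} = 0$ ($K{\left(m \right)} = 0 m^{2} = 0$)
$\left(K{\left(2 \right)} + o{\left(-4,-4 \right)}\right) 16 = \left(0 + \left(16 + 4 \left(-4\right)\right)\right) 16 = \left(0 + \left(16 - 16\right)\right) 16 = \left(0 + 0\right) 16 = 0 \cdot 16 = 0$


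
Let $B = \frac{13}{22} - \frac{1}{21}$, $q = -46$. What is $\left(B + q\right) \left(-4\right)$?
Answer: $\frac{42002}{231} \approx 181.83$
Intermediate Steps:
$B = \frac{251}{462}$ ($B = 13 \cdot \frac{1}{22} - \frac{1}{21} = \frac{13}{22} - \frac{1}{21} = \frac{251}{462} \approx 0.54329$)
$\left(B + q\right) \left(-4\right) = \left(\frac{251}{462} - 46\right) \left(-4\right) = \left(- \frac{21001}{462}\right) \left(-4\right) = \frac{42002}{231}$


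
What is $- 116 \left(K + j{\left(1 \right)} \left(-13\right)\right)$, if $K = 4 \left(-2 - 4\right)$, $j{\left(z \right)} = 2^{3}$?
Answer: $14848$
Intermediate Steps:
$j{\left(z \right)} = 8$
$K = -24$ ($K = 4 \left(-6\right) = -24$)
$- 116 \left(K + j{\left(1 \right)} \left(-13\right)\right) = - 116 \left(-24 + 8 \left(-13\right)\right) = - 116 \left(-24 - 104\right) = \left(-116\right) \left(-128\right) = 14848$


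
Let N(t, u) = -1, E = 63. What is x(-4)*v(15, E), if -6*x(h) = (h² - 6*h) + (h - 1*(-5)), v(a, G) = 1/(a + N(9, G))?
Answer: -41/84 ≈ -0.48810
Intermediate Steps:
v(a, G) = 1/(-1 + a) (v(a, G) = 1/(a - 1) = 1/(-1 + a))
x(h) = -⅚ - h²/6 + 5*h/6 (x(h) = -((h² - 6*h) + (h - 1*(-5)))/6 = -((h² - 6*h) + (h + 5))/6 = -((h² - 6*h) + (5 + h))/6 = -(5 + h² - 5*h)/6 = -⅚ - h²/6 + 5*h/6)
x(-4)*v(15, E) = (-⅚ - ⅙*(-4)² + (⅚)*(-4))/(-1 + 15) = (-⅚ - ⅙*16 - 10/3)/14 = (-⅚ - 8/3 - 10/3)*(1/14) = -41/6*1/14 = -41/84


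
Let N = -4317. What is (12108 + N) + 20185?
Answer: 27976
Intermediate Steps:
(12108 + N) + 20185 = (12108 - 4317) + 20185 = 7791 + 20185 = 27976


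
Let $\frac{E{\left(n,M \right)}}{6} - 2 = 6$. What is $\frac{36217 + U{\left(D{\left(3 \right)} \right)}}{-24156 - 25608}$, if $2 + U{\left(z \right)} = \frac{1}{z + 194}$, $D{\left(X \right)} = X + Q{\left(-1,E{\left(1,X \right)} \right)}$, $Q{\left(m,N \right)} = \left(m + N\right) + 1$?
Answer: $- \frac{2218169}{3048045} \approx -0.72773$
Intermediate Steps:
$E{\left(n,M \right)} = 48$ ($E{\left(n,M \right)} = 12 + 6 \cdot 6 = 12 + 36 = 48$)
$Q{\left(m,N \right)} = 1 + N + m$ ($Q{\left(m,N \right)} = \left(N + m\right) + 1 = 1 + N + m$)
$D{\left(X \right)} = 48 + X$ ($D{\left(X \right)} = X + \left(1 + 48 - 1\right) = X + 48 = 48 + X$)
$U{\left(z \right)} = -2 + \frac{1}{194 + z}$ ($U{\left(z \right)} = -2 + \frac{1}{z + 194} = -2 + \frac{1}{194 + z}$)
$\frac{36217 + U{\left(D{\left(3 \right)} \right)}}{-24156 - 25608} = \frac{36217 + \frac{-387 - 2 \left(48 + 3\right)}{194 + \left(48 + 3\right)}}{-24156 - 25608} = \frac{36217 + \frac{-387 - 102}{194 + 51}}{-49764} = \left(36217 + \frac{-387 - 102}{245}\right) \left(- \frac{1}{49764}\right) = \left(36217 + \frac{1}{245} \left(-489\right)\right) \left(- \frac{1}{49764}\right) = \left(36217 - \frac{489}{245}\right) \left(- \frac{1}{49764}\right) = \frac{8872676}{245} \left(- \frac{1}{49764}\right) = - \frac{2218169}{3048045}$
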